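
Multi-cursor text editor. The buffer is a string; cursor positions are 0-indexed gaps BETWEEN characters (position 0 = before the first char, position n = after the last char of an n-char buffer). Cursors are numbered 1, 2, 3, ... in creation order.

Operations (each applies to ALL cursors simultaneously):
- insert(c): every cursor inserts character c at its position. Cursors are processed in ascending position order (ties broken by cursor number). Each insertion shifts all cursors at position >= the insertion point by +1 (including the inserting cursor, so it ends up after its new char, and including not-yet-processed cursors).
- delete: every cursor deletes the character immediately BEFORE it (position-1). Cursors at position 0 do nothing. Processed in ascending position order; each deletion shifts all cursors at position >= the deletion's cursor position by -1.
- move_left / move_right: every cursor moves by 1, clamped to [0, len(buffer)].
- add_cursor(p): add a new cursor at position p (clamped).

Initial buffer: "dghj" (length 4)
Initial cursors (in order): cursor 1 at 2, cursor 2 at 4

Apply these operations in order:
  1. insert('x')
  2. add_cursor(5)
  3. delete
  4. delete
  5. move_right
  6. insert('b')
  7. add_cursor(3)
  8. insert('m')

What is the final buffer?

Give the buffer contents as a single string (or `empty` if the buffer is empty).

Answer: bbbmmmm

Derivation:
After op 1 (insert('x')): buffer="dgxhjx" (len 6), cursors c1@3 c2@6, authorship ..1..2
After op 2 (add_cursor(5)): buffer="dgxhjx" (len 6), cursors c1@3 c3@5 c2@6, authorship ..1..2
After op 3 (delete): buffer="dgh" (len 3), cursors c1@2 c2@3 c3@3, authorship ...
After op 4 (delete): buffer="" (len 0), cursors c1@0 c2@0 c3@0, authorship 
After op 5 (move_right): buffer="" (len 0), cursors c1@0 c2@0 c3@0, authorship 
After op 6 (insert('b')): buffer="bbb" (len 3), cursors c1@3 c2@3 c3@3, authorship 123
After op 7 (add_cursor(3)): buffer="bbb" (len 3), cursors c1@3 c2@3 c3@3 c4@3, authorship 123
After op 8 (insert('m')): buffer="bbbmmmm" (len 7), cursors c1@7 c2@7 c3@7 c4@7, authorship 1231234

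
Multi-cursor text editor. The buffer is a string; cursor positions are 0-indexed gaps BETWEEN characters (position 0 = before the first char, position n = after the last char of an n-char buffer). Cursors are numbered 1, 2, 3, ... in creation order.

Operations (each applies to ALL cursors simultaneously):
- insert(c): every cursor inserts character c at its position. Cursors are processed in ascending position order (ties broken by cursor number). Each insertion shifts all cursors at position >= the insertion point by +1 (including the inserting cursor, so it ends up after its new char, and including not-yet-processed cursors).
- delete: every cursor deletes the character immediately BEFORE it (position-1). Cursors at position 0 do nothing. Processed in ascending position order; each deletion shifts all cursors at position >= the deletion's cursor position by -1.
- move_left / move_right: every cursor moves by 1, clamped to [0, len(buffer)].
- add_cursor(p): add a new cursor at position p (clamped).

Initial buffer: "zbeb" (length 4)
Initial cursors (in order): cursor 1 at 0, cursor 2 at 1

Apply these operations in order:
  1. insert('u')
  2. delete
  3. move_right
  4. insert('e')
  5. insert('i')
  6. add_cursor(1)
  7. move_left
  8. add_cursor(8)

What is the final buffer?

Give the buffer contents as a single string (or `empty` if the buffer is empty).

Answer: zeibeieb

Derivation:
After op 1 (insert('u')): buffer="uzubeb" (len 6), cursors c1@1 c2@3, authorship 1.2...
After op 2 (delete): buffer="zbeb" (len 4), cursors c1@0 c2@1, authorship ....
After op 3 (move_right): buffer="zbeb" (len 4), cursors c1@1 c2@2, authorship ....
After op 4 (insert('e')): buffer="zebeeb" (len 6), cursors c1@2 c2@4, authorship .1.2..
After op 5 (insert('i')): buffer="zeibeieb" (len 8), cursors c1@3 c2@6, authorship .11.22..
After op 6 (add_cursor(1)): buffer="zeibeieb" (len 8), cursors c3@1 c1@3 c2@6, authorship .11.22..
After op 7 (move_left): buffer="zeibeieb" (len 8), cursors c3@0 c1@2 c2@5, authorship .11.22..
After op 8 (add_cursor(8)): buffer="zeibeieb" (len 8), cursors c3@0 c1@2 c2@5 c4@8, authorship .11.22..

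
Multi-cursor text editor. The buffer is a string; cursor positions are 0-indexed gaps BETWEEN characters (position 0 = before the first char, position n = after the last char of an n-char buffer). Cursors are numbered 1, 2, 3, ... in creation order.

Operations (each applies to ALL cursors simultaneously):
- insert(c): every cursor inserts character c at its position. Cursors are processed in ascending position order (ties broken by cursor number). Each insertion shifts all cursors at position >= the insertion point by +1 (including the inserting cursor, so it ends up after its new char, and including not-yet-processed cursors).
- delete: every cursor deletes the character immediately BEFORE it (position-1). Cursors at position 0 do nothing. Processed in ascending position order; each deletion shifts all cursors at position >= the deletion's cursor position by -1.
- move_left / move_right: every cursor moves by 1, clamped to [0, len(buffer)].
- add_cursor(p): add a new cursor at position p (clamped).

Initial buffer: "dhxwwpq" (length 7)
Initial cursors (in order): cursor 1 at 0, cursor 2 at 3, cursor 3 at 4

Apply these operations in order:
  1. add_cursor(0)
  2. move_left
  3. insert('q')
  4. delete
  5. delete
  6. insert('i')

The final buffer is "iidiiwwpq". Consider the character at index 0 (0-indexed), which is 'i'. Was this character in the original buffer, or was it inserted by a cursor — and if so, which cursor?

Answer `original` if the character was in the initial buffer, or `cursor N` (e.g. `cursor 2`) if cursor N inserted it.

After op 1 (add_cursor(0)): buffer="dhxwwpq" (len 7), cursors c1@0 c4@0 c2@3 c3@4, authorship .......
After op 2 (move_left): buffer="dhxwwpq" (len 7), cursors c1@0 c4@0 c2@2 c3@3, authorship .......
After op 3 (insert('q')): buffer="qqdhqxqwwpq" (len 11), cursors c1@2 c4@2 c2@5 c3@7, authorship 14..2.3....
After op 4 (delete): buffer="dhxwwpq" (len 7), cursors c1@0 c4@0 c2@2 c3@3, authorship .......
After op 5 (delete): buffer="dwwpq" (len 5), cursors c1@0 c4@0 c2@1 c3@1, authorship .....
After op 6 (insert('i')): buffer="iidiiwwpq" (len 9), cursors c1@2 c4@2 c2@5 c3@5, authorship 14.23....
Authorship (.=original, N=cursor N): 1 4 . 2 3 . . . .
Index 0: author = 1

Answer: cursor 1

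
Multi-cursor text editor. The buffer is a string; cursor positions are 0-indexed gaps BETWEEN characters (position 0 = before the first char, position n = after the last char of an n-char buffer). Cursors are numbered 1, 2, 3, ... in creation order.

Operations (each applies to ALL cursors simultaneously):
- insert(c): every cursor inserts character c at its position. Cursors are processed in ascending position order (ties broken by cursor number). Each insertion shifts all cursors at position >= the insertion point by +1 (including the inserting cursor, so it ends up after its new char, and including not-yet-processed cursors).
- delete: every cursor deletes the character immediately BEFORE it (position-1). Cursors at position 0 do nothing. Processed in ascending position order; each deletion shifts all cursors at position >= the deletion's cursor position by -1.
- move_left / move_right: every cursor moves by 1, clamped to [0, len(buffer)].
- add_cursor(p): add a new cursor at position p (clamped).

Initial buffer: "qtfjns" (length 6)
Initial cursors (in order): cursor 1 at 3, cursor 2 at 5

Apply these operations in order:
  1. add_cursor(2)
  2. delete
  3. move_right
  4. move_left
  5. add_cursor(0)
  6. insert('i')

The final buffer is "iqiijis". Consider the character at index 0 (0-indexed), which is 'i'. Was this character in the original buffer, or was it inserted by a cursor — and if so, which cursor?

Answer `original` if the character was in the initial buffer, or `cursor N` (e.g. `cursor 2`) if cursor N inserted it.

After op 1 (add_cursor(2)): buffer="qtfjns" (len 6), cursors c3@2 c1@3 c2@5, authorship ......
After op 2 (delete): buffer="qjs" (len 3), cursors c1@1 c3@1 c2@2, authorship ...
After op 3 (move_right): buffer="qjs" (len 3), cursors c1@2 c3@2 c2@3, authorship ...
After op 4 (move_left): buffer="qjs" (len 3), cursors c1@1 c3@1 c2@2, authorship ...
After op 5 (add_cursor(0)): buffer="qjs" (len 3), cursors c4@0 c1@1 c3@1 c2@2, authorship ...
After op 6 (insert('i')): buffer="iqiijis" (len 7), cursors c4@1 c1@4 c3@4 c2@6, authorship 4.13.2.
Authorship (.=original, N=cursor N): 4 . 1 3 . 2 .
Index 0: author = 4

Answer: cursor 4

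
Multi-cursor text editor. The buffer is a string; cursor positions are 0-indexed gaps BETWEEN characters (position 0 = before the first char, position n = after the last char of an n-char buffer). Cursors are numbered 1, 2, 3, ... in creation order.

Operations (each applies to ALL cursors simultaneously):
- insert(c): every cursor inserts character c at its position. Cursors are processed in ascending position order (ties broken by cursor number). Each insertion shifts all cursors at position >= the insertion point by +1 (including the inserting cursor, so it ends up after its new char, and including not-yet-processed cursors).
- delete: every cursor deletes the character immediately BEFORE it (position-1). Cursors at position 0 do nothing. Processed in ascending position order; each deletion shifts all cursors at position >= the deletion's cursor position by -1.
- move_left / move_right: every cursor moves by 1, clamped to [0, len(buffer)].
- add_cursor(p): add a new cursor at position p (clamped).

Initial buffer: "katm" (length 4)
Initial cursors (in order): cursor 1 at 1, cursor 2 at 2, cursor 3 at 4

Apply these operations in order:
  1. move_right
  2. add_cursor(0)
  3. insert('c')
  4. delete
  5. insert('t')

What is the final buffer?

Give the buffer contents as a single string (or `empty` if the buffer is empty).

Answer: tkatttmt

Derivation:
After op 1 (move_right): buffer="katm" (len 4), cursors c1@2 c2@3 c3@4, authorship ....
After op 2 (add_cursor(0)): buffer="katm" (len 4), cursors c4@0 c1@2 c2@3 c3@4, authorship ....
After op 3 (insert('c')): buffer="ckactcmc" (len 8), cursors c4@1 c1@4 c2@6 c3@8, authorship 4..1.2.3
After op 4 (delete): buffer="katm" (len 4), cursors c4@0 c1@2 c2@3 c3@4, authorship ....
After op 5 (insert('t')): buffer="tkatttmt" (len 8), cursors c4@1 c1@4 c2@6 c3@8, authorship 4..1.2.3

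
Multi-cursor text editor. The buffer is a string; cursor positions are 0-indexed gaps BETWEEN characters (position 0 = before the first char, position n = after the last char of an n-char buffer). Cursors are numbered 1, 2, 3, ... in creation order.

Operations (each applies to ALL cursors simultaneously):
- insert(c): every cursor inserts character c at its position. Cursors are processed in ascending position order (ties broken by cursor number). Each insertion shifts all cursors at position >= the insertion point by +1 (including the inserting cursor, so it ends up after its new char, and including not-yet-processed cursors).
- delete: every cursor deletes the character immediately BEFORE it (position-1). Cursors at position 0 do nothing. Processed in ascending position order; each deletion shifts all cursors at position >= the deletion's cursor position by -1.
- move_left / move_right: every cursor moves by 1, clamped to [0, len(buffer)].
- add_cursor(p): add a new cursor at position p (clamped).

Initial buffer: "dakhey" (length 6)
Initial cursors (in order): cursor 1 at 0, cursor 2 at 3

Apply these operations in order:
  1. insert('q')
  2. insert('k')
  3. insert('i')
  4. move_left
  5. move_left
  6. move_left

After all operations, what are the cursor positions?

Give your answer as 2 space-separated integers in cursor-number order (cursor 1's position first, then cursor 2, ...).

Answer: 0 6

Derivation:
After op 1 (insert('q')): buffer="qdakqhey" (len 8), cursors c1@1 c2@5, authorship 1...2...
After op 2 (insert('k')): buffer="qkdakqkhey" (len 10), cursors c1@2 c2@7, authorship 11...22...
After op 3 (insert('i')): buffer="qkidakqkihey" (len 12), cursors c1@3 c2@9, authorship 111...222...
After op 4 (move_left): buffer="qkidakqkihey" (len 12), cursors c1@2 c2@8, authorship 111...222...
After op 5 (move_left): buffer="qkidakqkihey" (len 12), cursors c1@1 c2@7, authorship 111...222...
After op 6 (move_left): buffer="qkidakqkihey" (len 12), cursors c1@0 c2@6, authorship 111...222...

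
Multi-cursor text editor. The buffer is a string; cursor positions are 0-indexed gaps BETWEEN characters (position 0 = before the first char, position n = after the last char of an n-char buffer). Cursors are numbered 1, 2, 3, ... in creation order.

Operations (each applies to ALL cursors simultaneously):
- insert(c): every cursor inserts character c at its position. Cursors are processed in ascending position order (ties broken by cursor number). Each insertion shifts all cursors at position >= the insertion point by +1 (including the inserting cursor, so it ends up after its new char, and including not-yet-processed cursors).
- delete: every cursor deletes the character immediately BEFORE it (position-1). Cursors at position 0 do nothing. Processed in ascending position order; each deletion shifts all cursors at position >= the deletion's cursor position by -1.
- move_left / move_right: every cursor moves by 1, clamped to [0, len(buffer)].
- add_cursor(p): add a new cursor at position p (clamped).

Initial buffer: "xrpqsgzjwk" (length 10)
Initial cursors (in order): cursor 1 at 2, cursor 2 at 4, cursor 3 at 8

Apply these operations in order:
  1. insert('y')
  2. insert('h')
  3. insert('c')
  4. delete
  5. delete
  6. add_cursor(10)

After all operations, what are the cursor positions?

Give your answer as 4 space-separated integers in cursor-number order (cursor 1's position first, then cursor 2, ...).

After op 1 (insert('y')): buffer="xrypqysgzjywk" (len 13), cursors c1@3 c2@6 c3@11, authorship ..1..2....3..
After op 2 (insert('h')): buffer="xryhpqyhsgzjyhwk" (len 16), cursors c1@4 c2@8 c3@14, authorship ..11..22....33..
After op 3 (insert('c')): buffer="xryhcpqyhcsgzjyhcwk" (len 19), cursors c1@5 c2@10 c3@17, authorship ..111..222....333..
After op 4 (delete): buffer="xryhpqyhsgzjyhwk" (len 16), cursors c1@4 c2@8 c3@14, authorship ..11..22....33..
After op 5 (delete): buffer="xrypqysgzjywk" (len 13), cursors c1@3 c2@6 c3@11, authorship ..1..2....3..
After op 6 (add_cursor(10)): buffer="xrypqysgzjywk" (len 13), cursors c1@3 c2@6 c4@10 c3@11, authorship ..1..2....3..

Answer: 3 6 11 10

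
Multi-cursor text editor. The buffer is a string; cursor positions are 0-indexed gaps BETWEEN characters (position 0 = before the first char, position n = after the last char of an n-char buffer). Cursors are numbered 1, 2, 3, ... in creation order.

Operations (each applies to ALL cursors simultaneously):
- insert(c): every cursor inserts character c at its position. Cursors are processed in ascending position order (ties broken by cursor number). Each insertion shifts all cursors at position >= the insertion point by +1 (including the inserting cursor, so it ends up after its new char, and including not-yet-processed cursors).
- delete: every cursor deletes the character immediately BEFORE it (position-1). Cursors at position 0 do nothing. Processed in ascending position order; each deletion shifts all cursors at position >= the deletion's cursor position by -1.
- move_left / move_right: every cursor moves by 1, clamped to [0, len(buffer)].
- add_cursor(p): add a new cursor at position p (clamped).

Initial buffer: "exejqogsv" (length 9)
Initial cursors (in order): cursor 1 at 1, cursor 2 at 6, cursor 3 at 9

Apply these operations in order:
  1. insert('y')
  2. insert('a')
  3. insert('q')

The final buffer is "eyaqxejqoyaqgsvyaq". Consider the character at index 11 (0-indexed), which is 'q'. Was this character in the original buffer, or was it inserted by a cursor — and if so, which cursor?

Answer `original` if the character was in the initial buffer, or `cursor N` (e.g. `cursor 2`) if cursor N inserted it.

Answer: cursor 2

Derivation:
After op 1 (insert('y')): buffer="eyxejqoygsvy" (len 12), cursors c1@2 c2@8 c3@12, authorship .1.....2...3
After op 2 (insert('a')): buffer="eyaxejqoyagsvya" (len 15), cursors c1@3 c2@10 c3@15, authorship .11.....22...33
After op 3 (insert('q')): buffer="eyaqxejqoyaqgsvyaq" (len 18), cursors c1@4 c2@12 c3@18, authorship .111.....222...333
Authorship (.=original, N=cursor N): . 1 1 1 . . . . . 2 2 2 . . . 3 3 3
Index 11: author = 2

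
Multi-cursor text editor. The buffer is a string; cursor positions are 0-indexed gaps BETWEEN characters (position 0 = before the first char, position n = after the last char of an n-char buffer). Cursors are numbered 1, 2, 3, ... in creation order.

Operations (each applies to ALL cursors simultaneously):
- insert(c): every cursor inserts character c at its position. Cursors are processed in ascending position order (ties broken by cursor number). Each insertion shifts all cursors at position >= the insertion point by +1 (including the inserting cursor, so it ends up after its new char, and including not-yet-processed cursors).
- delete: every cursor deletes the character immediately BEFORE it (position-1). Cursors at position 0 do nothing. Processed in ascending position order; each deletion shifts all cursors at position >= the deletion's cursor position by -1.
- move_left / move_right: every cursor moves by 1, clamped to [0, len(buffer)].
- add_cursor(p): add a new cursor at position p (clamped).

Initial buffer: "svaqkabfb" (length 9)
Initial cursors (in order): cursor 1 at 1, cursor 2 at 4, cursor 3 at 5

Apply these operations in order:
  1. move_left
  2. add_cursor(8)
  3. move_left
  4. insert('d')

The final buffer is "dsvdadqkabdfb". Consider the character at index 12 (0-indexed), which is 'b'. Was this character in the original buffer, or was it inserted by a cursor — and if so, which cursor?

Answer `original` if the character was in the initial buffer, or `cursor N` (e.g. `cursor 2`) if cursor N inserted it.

Answer: original

Derivation:
After op 1 (move_left): buffer="svaqkabfb" (len 9), cursors c1@0 c2@3 c3@4, authorship .........
After op 2 (add_cursor(8)): buffer="svaqkabfb" (len 9), cursors c1@0 c2@3 c3@4 c4@8, authorship .........
After op 3 (move_left): buffer="svaqkabfb" (len 9), cursors c1@0 c2@2 c3@3 c4@7, authorship .........
After op 4 (insert('d')): buffer="dsvdadqkabdfb" (len 13), cursors c1@1 c2@4 c3@6 c4@11, authorship 1..2.3....4..
Authorship (.=original, N=cursor N): 1 . . 2 . 3 . . . . 4 . .
Index 12: author = original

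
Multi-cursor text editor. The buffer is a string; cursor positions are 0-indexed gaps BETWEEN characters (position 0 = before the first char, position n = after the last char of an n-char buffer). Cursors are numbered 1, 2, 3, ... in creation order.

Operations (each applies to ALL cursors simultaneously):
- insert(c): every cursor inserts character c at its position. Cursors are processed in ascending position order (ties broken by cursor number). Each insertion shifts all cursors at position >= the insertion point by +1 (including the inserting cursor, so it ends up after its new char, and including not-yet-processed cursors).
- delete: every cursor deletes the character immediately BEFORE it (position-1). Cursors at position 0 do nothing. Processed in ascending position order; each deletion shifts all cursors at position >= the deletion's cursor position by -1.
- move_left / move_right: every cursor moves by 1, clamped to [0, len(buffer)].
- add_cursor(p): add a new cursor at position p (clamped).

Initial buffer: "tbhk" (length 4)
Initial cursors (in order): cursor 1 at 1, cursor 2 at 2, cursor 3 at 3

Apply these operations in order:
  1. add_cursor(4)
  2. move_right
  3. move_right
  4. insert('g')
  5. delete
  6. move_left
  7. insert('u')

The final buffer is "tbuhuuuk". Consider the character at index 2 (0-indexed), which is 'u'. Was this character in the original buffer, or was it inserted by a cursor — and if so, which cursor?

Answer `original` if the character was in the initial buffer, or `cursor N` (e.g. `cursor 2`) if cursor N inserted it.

After op 1 (add_cursor(4)): buffer="tbhk" (len 4), cursors c1@1 c2@2 c3@3 c4@4, authorship ....
After op 2 (move_right): buffer="tbhk" (len 4), cursors c1@2 c2@3 c3@4 c4@4, authorship ....
After op 3 (move_right): buffer="tbhk" (len 4), cursors c1@3 c2@4 c3@4 c4@4, authorship ....
After op 4 (insert('g')): buffer="tbhgkggg" (len 8), cursors c1@4 c2@8 c3@8 c4@8, authorship ...1.234
After op 5 (delete): buffer="tbhk" (len 4), cursors c1@3 c2@4 c3@4 c4@4, authorship ....
After op 6 (move_left): buffer="tbhk" (len 4), cursors c1@2 c2@3 c3@3 c4@3, authorship ....
After op 7 (insert('u')): buffer="tbuhuuuk" (len 8), cursors c1@3 c2@7 c3@7 c4@7, authorship ..1.234.
Authorship (.=original, N=cursor N): . . 1 . 2 3 4 .
Index 2: author = 1

Answer: cursor 1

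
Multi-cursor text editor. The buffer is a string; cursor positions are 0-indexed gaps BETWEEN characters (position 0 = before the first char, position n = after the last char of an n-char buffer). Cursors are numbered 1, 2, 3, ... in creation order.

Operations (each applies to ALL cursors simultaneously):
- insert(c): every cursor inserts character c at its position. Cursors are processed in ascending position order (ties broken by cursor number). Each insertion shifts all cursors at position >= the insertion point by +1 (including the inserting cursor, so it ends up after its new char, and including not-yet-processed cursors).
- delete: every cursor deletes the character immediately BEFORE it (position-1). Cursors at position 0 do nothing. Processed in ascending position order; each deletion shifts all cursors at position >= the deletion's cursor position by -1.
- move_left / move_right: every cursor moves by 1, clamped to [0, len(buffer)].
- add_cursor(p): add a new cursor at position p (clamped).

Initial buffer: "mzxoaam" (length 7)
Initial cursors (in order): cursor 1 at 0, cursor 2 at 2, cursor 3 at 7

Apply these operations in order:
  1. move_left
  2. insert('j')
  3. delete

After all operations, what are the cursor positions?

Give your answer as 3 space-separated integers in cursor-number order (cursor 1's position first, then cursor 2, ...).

Answer: 0 1 6

Derivation:
After op 1 (move_left): buffer="mzxoaam" (len 7), cursors c1@0 c2@1 c3@6, authorship .......
After op 2 (insert('j')): buffer="jmjzxoaajm" (len 10), cursors c1@1 c2@3 c3@9, authorship 1.2.....3.
After op 3 (delete): buffer="mzxoaam" (len 7), cursors c1@0 c2@1 c3@6, authorship .......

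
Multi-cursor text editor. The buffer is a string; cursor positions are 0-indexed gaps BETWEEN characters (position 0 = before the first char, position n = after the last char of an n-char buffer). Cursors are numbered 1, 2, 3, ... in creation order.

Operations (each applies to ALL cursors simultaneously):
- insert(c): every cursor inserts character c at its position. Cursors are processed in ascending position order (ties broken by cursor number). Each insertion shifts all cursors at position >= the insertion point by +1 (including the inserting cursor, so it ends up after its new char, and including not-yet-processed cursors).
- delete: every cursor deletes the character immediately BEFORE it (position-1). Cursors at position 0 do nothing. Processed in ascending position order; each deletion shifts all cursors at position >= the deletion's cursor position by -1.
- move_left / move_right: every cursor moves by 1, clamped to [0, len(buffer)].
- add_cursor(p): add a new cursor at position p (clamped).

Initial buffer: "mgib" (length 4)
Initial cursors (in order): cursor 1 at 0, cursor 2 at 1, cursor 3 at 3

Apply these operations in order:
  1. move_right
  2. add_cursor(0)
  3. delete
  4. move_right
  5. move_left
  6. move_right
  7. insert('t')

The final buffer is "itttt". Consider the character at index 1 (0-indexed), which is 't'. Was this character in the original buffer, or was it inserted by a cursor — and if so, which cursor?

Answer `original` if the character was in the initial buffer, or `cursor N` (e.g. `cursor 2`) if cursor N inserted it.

Answer: cursor 1

Derivation:
After op 1 (move_right): buffer="mgib" (len 4), cursors c1@1 c2@2 c3@4, authorship ....
After op 2 (add_cursor(0)): buffer="mgib" (len 4), cursors c4@0 c1@1 c2@2 c3@4, authorship ....
After op 3 (delete): buffer="i" (len 1), cursors c1@0 c2@0 c4@0 c3@1, authorship .
After op 4 (move_right): buffer="i" (len 1), cursors c1@1 c2@1 c3@1 c4@1, authorship .
After op 5 (move_left): buffer="i" (len 1), cursors c1@0 c2@0 c3@0 c4@0, authorship .
After op 6 (move_right): buffer="i" (len 1), cursors c1@1 c2@1 c3@1 c4@1, authorship .
After op 7 (insert('t')): buffer="itttt" (len 5), cursors c1@5 c2@5 c3@5 c4@5, authorship .1234
Authorship (.=original, N=cursor N): . 1 2 3 4
Index 1: author = 1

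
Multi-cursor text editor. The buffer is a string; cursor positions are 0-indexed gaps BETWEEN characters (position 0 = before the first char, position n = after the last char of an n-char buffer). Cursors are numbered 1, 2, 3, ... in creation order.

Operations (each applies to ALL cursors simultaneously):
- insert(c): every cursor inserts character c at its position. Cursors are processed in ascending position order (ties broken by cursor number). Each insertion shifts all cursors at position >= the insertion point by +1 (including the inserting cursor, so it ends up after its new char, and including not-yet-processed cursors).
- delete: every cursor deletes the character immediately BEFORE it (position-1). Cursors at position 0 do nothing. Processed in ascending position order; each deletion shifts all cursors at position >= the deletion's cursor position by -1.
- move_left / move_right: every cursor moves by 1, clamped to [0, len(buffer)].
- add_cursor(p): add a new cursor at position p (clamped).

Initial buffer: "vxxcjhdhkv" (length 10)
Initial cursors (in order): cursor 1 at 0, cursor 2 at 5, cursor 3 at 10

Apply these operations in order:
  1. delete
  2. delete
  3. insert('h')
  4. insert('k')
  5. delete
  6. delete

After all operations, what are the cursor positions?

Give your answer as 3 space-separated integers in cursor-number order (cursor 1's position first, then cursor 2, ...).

After op 1 (delete): buffer="vxxchdhk" (len 8), cursors c1@0 c2@4 c3@8, authorship ........
After op 2 (delete): buffer="vxxhdh" (len 6), cursors c1@0 c2@3 c3@6, authorship ......
After op 3 (insert('h')): buffer="hvxxhhdhh" (len 9), cursors c1@1 c2@5 c3@9, authorship 1...2...3
After op 4 (insert('k')): buffer="hkvxxhkhdhhk" (len 12), cursors c1@2 c2@7 c3@12, authorship 11...22...33
After op 5 (delete): buffer="hvxxhhdhh" (len 9), cursors c1@1 c2@5 c3@9, authorship 1...2...3
After op 6 (delete): buffer="vxxhdh" (len 6), cursors c1@0 c2@3 c3@6, authorship ......

Answer: 0 3 6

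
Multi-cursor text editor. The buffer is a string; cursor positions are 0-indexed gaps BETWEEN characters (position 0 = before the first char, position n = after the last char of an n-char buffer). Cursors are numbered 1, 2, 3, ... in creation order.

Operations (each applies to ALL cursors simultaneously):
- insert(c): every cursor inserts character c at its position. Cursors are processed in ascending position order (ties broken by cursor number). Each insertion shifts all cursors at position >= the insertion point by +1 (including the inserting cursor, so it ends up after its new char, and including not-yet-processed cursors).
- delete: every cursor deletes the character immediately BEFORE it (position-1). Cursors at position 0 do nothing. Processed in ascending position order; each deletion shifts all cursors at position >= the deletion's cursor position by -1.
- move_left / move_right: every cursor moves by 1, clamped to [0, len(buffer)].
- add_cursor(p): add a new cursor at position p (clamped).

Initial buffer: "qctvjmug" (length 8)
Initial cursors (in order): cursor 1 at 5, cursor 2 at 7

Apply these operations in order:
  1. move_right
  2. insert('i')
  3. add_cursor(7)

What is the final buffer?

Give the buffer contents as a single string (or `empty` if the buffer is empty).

After op 1 (move_right): buffer="qctvjmug" (len 8), cursors c1@6 c2@8, authorship ........
After op 2 (insert('i')): buffer="qctvjmiugi" (len 10), cursors c1@7 c2@10, authorship ......1..2
After op 3 (add_cursor(7)): buffer="qctvjmiugi" (len 10), cursors c1@7 c3@7 c2@10, authorship ......1..2

Answer: qctvjmiugi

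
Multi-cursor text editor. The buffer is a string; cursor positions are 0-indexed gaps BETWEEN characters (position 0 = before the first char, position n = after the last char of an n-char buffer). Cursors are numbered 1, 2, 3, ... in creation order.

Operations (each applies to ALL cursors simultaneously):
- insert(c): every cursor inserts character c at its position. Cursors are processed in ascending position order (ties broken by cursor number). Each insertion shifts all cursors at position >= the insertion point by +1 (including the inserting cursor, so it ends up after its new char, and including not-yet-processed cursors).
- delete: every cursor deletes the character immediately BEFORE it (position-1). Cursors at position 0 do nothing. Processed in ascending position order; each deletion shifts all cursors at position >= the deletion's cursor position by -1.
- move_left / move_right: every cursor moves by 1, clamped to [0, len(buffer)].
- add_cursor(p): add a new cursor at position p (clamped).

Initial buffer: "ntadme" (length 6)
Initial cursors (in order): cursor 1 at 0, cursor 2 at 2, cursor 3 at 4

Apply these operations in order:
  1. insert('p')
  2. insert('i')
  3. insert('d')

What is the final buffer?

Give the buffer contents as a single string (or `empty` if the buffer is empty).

Answer: pidntpidadpidme

Derivation:
After op 1 (insert('p')): buffer="pntpadpme" (len 9), cursors c1@1 c2@4 c3@7, authorship 1..2..3..
After op 2 (insert('i')): buffer="pintpiadpime" (len 12), cursors c1@2 c2@6 c3@10, authorship 11..22..33..
After op 3 (insert('d')): buffer="pidntpidadpidme" (len 15), cursors c1@3 c2@8 c3@13, authorship 111..222..333..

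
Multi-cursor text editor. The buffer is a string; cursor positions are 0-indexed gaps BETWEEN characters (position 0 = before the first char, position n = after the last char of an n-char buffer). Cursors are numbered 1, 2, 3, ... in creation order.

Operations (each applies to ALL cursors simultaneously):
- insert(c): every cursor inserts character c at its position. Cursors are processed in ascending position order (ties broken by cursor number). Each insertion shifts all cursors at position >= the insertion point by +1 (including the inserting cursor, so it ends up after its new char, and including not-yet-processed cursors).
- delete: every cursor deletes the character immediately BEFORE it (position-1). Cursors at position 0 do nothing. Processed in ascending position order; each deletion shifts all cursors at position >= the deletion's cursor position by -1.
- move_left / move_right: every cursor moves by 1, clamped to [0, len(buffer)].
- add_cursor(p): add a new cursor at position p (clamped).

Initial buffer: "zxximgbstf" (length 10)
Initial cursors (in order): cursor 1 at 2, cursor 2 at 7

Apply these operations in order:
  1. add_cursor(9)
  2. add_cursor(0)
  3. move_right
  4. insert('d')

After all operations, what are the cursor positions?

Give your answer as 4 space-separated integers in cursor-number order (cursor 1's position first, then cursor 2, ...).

After op 1 (add_cursor(9)): buffer="zxximgbstf" (len 10), cursors c1@2 c2@7 c3@9, authorship ..........
After op 2 (add_cursor(0)): buffer="zxximgbstf" (len 10), cursors c4@0 c1@2 c2@7 c3@9, authorship ..........
After op 3 (move_right): buffer="zxximgbstf" (len 10), cursors c4@1 c1@3 c2@8 c3@10, authorship ..........
After op 4 (insert('d')): buffer="zdxxdimgbsdtfd" (len 14), cursors c4@2 c1@5 c2@11 c3@14, authorship .4..1.....2..3

Answer: 5 11 14 2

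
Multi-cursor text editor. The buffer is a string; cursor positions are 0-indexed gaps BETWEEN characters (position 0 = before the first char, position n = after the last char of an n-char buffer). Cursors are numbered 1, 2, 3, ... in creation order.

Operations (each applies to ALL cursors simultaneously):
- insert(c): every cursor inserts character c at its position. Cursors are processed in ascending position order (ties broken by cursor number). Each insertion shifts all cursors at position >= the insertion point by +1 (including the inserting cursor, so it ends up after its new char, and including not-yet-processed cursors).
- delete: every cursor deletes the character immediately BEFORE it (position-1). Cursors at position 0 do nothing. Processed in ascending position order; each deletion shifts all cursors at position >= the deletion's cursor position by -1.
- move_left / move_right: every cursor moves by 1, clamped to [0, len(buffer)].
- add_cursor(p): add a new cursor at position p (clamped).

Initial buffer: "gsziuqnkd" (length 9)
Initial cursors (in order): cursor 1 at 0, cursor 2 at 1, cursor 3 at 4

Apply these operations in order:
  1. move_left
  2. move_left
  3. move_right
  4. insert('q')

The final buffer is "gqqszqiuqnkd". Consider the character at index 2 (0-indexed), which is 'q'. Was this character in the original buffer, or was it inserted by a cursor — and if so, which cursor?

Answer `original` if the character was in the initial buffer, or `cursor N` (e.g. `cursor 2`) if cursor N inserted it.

After op 1 (move_left): buffer="gsziuqnkd" (len 9), cursors c1@0 c2@0 c3@3, authorship .........
After op 2 (move_left): buffer="gsziuqnkd" (len 9), cursors c1@0 c2@0 c3@2, authorship .........
After op 3 (move_right): buffer="gsziuqnkd" (len 9), cursors c1@1 c2@1 c3@3, authorship .........
After op 4 (insert('q')): buffer="gqqszqiuqnkd" (len 12), cursors c1@3 c2@3 c3@6, authorship .12..3......
Authorship (.=original, N=cursor N): . 1 2 . . 3 . . . . . .
Index 2: author = 2

Answer: cursor 2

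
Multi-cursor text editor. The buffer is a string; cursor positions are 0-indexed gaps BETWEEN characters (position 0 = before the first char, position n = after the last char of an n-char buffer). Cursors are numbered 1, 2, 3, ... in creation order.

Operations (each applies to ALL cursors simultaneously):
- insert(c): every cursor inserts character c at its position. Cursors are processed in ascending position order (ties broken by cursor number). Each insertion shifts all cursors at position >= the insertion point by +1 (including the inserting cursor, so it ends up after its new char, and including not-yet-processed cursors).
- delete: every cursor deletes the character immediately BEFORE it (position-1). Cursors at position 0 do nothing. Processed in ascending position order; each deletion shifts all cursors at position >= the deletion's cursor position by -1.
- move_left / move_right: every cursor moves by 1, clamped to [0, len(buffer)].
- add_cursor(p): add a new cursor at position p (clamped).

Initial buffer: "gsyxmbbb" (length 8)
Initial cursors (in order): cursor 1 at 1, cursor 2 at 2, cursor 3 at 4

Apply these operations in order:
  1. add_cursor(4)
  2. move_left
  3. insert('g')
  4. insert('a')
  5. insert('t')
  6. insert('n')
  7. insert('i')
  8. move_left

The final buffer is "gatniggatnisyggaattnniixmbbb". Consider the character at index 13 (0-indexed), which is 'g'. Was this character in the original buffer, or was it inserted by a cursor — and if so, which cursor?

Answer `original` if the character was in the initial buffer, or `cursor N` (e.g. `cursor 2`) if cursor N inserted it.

Answer: cursor 3

Derivation:
After op 1 (add_cursor(4)): buffer="gsyxmbbb" (len 8), cursors c1@1 c2@2 c3@4 c4@4, authorship ........
After op 2 (move_left): buffer="gsyxmbbb" (len 8), cursors c1@0 c2@1 c3@3 c4@3, authorship ........
After op 3 (insert('g')): buffer="gggsyggxmbbb" (len 12), cursors c1@1 c2@3 c3@7 c4@7, authorship 1.2..34.....
After op 4 (insert('a')): buffer="gaggasyggaaxmbbb" (len 16), cursors c1@2 c2@5 c3@11 c4@11, authorship 11.22..3434.....
After op 5 (insert('t')): buffer="gatggatsyggaattxmbbb" (len 20), cursors c1@3 c2@7 c3@15 c4@15, authorship 111.222..343434.....
After op 6 (insert('n')): buffer="gatnggatnsyggaattnnxmbbb" (len 24), cursors c1@4 c2@9 c3@19 c4@19, authorship 1111.2222..34343434.....
After op 7 (insert('i')): buffer="gatniggatnisyggaattnniixmbbb" (len 28), cursors c1@5 c2@11 c3@23 c4@23, authorship 11111.22222..3434343434.....
After op 8 (move_left): buffer="gatniggatnisyggaattnniixmbbb" (len 28), cursors c1@4 c2@10 c3@22 c4@22, authorship 11111.22222..3434343434.....
Authorship (.=original, N=cursor N): 1 1 1 1 1 . 2 2 2 2 2 . . 3 4 3 4 3 4 3 4 3 4 . . . . .
Index 13: author = 3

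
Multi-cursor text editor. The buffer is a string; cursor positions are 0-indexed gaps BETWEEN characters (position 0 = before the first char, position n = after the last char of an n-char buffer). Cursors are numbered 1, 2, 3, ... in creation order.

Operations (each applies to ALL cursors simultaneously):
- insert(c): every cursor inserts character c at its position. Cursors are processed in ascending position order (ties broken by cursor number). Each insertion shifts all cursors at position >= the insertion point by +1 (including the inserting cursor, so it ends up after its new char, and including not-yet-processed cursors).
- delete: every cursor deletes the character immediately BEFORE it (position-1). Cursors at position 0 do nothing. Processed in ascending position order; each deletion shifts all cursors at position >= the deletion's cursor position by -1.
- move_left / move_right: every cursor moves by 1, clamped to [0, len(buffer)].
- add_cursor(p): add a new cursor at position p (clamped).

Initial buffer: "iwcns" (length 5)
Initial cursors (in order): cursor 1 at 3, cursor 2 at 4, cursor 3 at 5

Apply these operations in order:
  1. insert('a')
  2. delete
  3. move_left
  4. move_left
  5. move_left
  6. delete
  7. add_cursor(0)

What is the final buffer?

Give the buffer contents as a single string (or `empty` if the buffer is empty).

Answer: cns

Derivation:
After op 1 (insert('a')): buffer="iwcanasa" (len 8), cursors c1@4 c2@6 c3@8, authorship ...1.2.3
After op 2 (delete): buffer="iwcns" (len 5), cursors c1@3 c2@4 c3@5, authorship .....
After op 3 (move_left): buffer="iwcns" (len 5), cursors c1@2 c2@3 c3@4, authorship .....
After op 4 (move_left): buffer="iwcns" (len 5), cursors c1@1 c2@2 c3@3, authorship .....
After op 5 (move_left): buffer="iwcns" (len 5), cursors c1@0 c2@1 c3@2, authorship .....
After op 6 (delete): buffer="cns" (len 3), cursors c1@0 c2@0 c3@0, authorship ...
After op 7 (add_cursor(0)): buffer="cns" (len 3), cursors c1@0 c2@0 c3@0 c4@0, authorship ...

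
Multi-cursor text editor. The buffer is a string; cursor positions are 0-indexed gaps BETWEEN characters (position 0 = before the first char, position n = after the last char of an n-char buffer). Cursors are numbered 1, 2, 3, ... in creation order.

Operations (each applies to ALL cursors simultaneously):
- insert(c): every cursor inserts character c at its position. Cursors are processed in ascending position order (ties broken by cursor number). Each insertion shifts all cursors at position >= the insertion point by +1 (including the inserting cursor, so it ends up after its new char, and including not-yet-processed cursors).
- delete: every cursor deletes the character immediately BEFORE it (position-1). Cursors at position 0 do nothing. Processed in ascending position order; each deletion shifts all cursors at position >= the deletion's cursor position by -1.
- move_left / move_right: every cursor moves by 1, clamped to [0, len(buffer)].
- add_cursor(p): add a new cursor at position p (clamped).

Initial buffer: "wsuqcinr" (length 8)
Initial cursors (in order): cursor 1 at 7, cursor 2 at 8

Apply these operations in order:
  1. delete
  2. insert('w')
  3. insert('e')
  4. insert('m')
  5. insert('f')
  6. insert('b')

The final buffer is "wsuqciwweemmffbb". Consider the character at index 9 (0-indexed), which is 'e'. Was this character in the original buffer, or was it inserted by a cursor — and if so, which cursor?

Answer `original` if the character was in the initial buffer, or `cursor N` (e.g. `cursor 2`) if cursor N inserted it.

Answer: cursor 2

Derivation:
After op 1 (delete): buffer="wsuqci" (len 6), cursors c1@6 c2@6, authorship ......
After op 2 (insert('w')): buffer="wsuqciww" (len 8), cursors c1@8 c2@8, authorship ......12
After op 3 (insert('e')): buffer="wsuqciwwee" (len 10), cursors c1@10 c2@10, authorship ......1212
After op 4 (insert('m')): buffer="wsuqciwweemm" (len 12), cursors c1@12 c2@12, authorship ......121212
After op 5 (insert('f')): buffer="wsuqciwweemmff" (len 14), cursors c1@14 c2@14, authorship ......12121212
After op 6 (insert('b')): buffer="wsuqciwweemmffbb" (len 16), cursors c1@16 c2@16, authorship ......1212121212
Authorship (.=original, N=cursor N): . . . . . . 1 2 1 2 1 2 1 2 1 2
Index 9: author = 2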